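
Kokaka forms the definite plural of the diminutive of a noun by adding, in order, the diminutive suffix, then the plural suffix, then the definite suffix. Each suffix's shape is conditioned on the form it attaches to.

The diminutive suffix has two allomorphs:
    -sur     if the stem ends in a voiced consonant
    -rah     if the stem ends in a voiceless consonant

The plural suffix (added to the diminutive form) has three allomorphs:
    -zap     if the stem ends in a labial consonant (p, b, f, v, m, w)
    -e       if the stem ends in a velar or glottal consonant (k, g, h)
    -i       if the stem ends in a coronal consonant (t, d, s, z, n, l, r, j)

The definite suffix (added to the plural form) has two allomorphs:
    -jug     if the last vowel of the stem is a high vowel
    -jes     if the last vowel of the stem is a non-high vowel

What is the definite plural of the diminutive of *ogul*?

ogulsurijug

*ogul*: final consonant = /l/, voiced → -sur → *ogulsur*.
The diminutive form *ogulsur*: final consonant = /r/, coronal → -i → *ogulsuri*.
The last vowel of the plural form *ogulsuri* is /i/, which is a high vowel, so the definite suffix is -jug, giving *ogulsurijug*.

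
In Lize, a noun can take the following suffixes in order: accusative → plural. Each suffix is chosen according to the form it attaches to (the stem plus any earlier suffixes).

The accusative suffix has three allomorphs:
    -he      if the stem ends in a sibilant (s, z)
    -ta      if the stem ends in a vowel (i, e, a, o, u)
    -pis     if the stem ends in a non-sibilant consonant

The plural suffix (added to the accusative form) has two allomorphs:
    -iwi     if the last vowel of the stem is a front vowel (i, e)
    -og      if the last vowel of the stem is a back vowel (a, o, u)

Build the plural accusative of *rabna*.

*rabna*: final sound = /a/, a vowel → -ta → *rabnata*.
Since the last vowel of the accusative form *rabnata* is /a/ (a back vowel), it takes -og, giving *rabnataog*.

rabnataog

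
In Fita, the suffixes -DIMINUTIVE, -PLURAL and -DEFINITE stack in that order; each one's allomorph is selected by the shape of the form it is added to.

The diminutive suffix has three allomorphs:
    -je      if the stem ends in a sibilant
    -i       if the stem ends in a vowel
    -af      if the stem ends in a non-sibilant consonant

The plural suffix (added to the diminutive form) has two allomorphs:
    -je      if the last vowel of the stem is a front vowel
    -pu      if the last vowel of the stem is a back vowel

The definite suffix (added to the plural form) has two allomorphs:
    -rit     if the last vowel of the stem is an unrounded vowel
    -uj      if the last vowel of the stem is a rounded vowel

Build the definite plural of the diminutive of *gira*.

giraijerit

*gira* — final sound /a/ (a vowel) → -i → *girai*.
The diminutive form *girai*: last vowel = /i/, a front vowel → -je → *giraije*.
The plural form *giraije*: last vowel = /e/, an unrounded vowel → -rit → *giraijerit*.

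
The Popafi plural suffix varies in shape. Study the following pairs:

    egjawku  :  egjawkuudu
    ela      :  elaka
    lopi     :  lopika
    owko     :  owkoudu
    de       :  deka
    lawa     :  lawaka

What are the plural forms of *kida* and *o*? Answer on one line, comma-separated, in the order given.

The pattern is rounding harmony: -udu when the last vowel of the stem is a rounded vowel (*egjawku*, *owko*); -ka when the last vowel of the stem is an unrounded vowel (*ela*, *lopi*, *de*, *lawa*).
Since the last vowel of *kida* is /a/ (an unrounded vowel), it takes -ka, giving *kidaka*.
The last vowel of *o* is /o/, which is a rounded vowel, so the suffix is -udu, giving *oudu*.

kidaka, oudu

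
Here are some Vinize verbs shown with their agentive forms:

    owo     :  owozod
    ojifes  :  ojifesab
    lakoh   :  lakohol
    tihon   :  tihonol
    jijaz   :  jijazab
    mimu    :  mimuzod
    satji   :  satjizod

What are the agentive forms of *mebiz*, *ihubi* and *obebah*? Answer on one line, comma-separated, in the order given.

The alternation tracks the final sound of the stem — -ab when the stem ends in a sibilant (*ojifes*, *jijaz*); -ol when the stem ends in a non-sibilant consonant (*lakoh*, *tihon*); -zod when the stem ends in a vowel (*owo*, *mimu*, *satji*).
The final sound of *mebiz* is /z/, which is a sibilant, so the suffix is -ab, giving *mebizab*.
*ihubi* — final sound /i/ (a vowel) → -zod → *ihubizod*.
*obebah* — final sound /h/ (a non-sibilant consonant) → -ol → *obebahol*.

mebizab, ihubizod, obebahol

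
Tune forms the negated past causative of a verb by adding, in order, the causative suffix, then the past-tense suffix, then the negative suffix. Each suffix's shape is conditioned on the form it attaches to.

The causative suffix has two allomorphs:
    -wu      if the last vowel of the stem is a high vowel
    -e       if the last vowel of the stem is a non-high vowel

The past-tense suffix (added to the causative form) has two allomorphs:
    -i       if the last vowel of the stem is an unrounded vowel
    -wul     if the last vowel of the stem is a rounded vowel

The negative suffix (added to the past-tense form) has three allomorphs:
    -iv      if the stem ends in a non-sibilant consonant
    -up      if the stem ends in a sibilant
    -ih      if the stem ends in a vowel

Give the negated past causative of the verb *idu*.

*idu* — last vowel /u/ (a high vowel) → -wu → *iduwu*.
Since the last vowel of the causative form *iduwu* is /u/ (a rounded vowel), it takes -wul, giving *iduwuwul*.
Since the final sound of the past-tense form *iduwuwul* is /l/ (a non-sibilant consonant), it takes -iv, giving *iduwuwuliv*.

iduwuwuliv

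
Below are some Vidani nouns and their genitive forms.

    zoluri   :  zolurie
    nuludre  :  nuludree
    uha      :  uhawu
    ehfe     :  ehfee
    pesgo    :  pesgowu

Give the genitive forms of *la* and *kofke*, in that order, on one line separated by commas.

lawu, kofkee

The alternation tracks the last vowel of the stem — -e when the last vowel of the stem is a front vowel (*zoluri*, *nuludre*, *ehfe*); -wu when the last vowel of the stem is a back vowel (*uha*, *pesgo*).
Since the last vowel of *la* is /a/ (a back vowel), it takes -wu, giving *lawu*.
The last vowel of *kofke* is /e/, which is a front vowel, so the suffix is -e, giving *kofkee*.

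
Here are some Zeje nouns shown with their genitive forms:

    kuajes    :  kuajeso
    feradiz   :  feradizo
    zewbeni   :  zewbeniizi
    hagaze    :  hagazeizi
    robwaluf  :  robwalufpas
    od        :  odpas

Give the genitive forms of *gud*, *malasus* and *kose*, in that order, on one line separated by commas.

The alternation tracks the final sound of the stem — -o when the stem ends in a sibilant (*kuajes*, *feradiz*); -pas when the stem ends in a non-sibilant consonant (*robwaluf*, *od*); -izi when the stem ends in a vowel (*zewbeni*, *hagaze*).
*gud*: final sound = /d/, a non-sibilant consonant → -pas → *gudpas*.
The final sound of *malasus* is /s/, which is a sibilant, so the suffix is -o, giving *malasuso*.
*kose* — final sound /e/ (a vowel) → -izi → *koseizi*.

gudpas, malasuso, koseizi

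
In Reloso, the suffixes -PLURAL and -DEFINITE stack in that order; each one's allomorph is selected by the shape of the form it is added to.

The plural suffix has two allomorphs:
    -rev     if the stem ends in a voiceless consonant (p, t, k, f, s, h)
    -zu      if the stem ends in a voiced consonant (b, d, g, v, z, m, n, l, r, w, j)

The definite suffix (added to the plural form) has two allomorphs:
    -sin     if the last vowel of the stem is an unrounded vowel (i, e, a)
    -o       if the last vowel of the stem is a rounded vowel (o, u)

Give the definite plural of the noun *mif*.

Since the final consonant of *mif* is /f/ (voiceless), it takes -rev, giving *mifrev*.
The plural form *mifrev* — last vowel /e/ (an unrounded vowel) → -sin → *mifrevsin*.

mifrevsin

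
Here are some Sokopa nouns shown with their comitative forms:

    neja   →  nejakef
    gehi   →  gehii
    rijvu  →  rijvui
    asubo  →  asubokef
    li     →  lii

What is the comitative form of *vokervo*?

vokervokef

The alternation tracks the last vowel of the stem — -i when the last vowel of the stem is a high vowel (*gehi*, *rijvu*, *li*); -kef when the last vowel of the stem is a non-high vowel (*neja*, *asubo*).
*vokervo* — last vowel /o/ (a non-high vowel) → -kef → *vokervokef*.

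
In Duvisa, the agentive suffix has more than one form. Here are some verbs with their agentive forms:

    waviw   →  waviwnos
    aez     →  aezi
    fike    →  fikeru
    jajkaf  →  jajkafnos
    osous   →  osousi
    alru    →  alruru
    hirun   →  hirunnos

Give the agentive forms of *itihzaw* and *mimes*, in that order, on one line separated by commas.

The suffix is conditioned by the final sound: -i when the stem ends in a sibilant (*aez*, *osous*); -nos when the stem ends in a non-sibilant consonant (*waviw*, *jajkaf*, *hirun*); -ru when the stem ends in a vowel (*fike*, *alru*).
*itihzaw* — final sound /w/ (a non-sibilant consonant) → -nos → *itihzawnos*.
The final sound of *mimes* is /s/, which is a sibilant, so the suffix is -i, giving *mimesi*.

itihzawnos, mimesi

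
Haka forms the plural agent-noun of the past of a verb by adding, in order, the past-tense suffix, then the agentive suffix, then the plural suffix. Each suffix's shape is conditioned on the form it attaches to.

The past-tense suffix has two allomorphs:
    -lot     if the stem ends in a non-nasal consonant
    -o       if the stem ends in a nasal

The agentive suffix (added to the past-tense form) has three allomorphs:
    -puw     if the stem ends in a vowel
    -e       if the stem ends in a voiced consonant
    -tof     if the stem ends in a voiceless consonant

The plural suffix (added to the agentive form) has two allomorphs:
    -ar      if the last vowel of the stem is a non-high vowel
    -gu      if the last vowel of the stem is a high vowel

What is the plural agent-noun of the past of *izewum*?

izewumopuwgu

*izewum* — final consonant /m/ (a nasal) → -o → *izewumo*.
The past-tense form *izewumo* — final sound /o/ (a vowel) → -puw → *izewumopuw*.
The last vowel of the agentive form *izewumopuw* is /u/, which is a high vowel, so the plural suffix is -gu, giving *izewumopuwgu*.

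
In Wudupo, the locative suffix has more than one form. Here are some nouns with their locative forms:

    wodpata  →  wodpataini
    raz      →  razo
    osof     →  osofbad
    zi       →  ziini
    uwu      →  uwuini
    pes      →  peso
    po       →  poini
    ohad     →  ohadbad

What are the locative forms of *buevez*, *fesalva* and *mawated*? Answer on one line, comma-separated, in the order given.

buevezo, fesalvaini, mawatedbad

Looking at the final sound of each stem: -o when the stem ends in a sibilant (*raz*, *pes*); -bad when the stem ends in a non-sibilant consonant (*osof*, *ohad*); -ini when the stem ends in a vowel (*wodpata*, *zi*, *uwu*, *po*).
*buevez* — final sound /z/ (a sibilant) → -o → *buevezo*.
Since the final sound of *fesalva* is /a/ (a vowel), it takes -ini, giving *fesalvaini*.
Since the final sound of *mawated* is /d/ (a non-sibilant consonant), it takes -bad, giving *mawatedbad*.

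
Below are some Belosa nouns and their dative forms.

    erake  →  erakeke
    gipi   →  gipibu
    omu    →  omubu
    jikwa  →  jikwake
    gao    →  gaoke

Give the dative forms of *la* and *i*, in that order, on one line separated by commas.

lake, ibu

The alternation tracks the last vowel of the stem — -bu when the last vowel of the stem is a high vowel (*gipi*, *omu*); -ke when the last vowel of the stem is a non-high vowel (*erake*, *jikwa*, *gao*).
*la* — last vowel /a/ (a non-high vowel) → -ke → *lake*.
The last vowel of *i* is /i/, which is a high vowel, so the suffix is -bu, giving *ibu*.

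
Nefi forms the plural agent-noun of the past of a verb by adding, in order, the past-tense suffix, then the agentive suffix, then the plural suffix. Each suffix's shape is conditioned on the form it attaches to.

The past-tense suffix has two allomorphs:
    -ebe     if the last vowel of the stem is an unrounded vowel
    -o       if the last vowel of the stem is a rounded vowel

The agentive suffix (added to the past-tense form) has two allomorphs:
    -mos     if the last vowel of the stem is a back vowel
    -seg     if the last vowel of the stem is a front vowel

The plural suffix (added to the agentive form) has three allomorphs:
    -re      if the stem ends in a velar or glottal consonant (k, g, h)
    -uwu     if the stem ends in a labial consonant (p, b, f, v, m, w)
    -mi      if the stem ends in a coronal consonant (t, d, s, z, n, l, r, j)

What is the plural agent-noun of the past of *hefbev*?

*hefbev* — last vowel /e/ (an unrounded vowel) → -ebe → *hefbevebe*.
The last vowel of the past-tense form *hefbevebe* is /e/, which is a front vowel, so the agentive suffix is -seg, giving *hefbevebeseg*.
Since the final consonant of the agentive form *hefbevebeseg* is /g/ (velar/glottal), it takes -re, giving *hefbevebesegre*.

hefbevebesegre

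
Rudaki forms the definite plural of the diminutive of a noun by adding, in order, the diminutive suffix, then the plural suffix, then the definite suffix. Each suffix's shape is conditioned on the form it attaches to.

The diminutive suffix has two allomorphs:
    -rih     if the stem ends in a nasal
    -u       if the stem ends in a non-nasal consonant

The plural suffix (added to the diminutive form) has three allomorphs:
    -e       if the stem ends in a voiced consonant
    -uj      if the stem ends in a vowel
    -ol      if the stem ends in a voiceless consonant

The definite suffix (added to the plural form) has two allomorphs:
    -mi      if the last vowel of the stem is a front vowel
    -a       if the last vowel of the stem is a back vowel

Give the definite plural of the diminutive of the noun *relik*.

The final consonant of *relik* is /k/, which is non-nasal, so the diminutive suffix is -u, giving *reliku*.
The final sound of the diminutive form *reliku* is /u/, which is a vowel, so the plural suffix is -uj, giving *relikuuj*.
Since the last vowel of the plural form *relikuuj* is /u/ (a back vowel), it takes -a, giving *relikuuja*.

relikuuja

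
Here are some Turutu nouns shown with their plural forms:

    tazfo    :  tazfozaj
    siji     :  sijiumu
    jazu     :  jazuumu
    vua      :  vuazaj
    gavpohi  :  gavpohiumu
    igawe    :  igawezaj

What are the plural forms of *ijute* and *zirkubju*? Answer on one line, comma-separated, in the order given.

The pattern is height harmony: -umu when the last vowel of the stem is a high vowel (*siji*, *jazu*, *gavpohi*); -zaj when the last vowel of the stem is a non-high vowel (*tazfo*, *vua*, *igawe*).
The last vowel of *ijute* is /e/, which is a non-high vowel, so the suffix is -zaj, giving *ijutezaj*.
*zirkubju*: last vowel = /u/, a high vowel → -umu → *zirkubjuumu*.

ijutezaj, zirkubjuumu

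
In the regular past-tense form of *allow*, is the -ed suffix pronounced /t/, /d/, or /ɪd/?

The stem *allow* ends in a voiced sound other than /d/.
The -ed suffix is realized as /ɪd/ after /t, d/; as /t/ after other voiceless consonants; and as /d/ after other voiced sounds.
So -ed on *allow* is pronounced /d/.

/d/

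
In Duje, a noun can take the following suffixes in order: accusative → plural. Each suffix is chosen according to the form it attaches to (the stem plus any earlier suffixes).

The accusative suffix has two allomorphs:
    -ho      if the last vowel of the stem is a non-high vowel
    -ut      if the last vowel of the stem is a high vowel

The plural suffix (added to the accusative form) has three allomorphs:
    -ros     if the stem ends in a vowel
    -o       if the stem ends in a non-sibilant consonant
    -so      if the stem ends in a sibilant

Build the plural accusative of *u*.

*u*: last vowel = /u/, a high vowel → -ut → *uut*.
The accusative form *uut* — final sound /t/ (a non-sibilant consonant) → -o → *uuto*.

uuto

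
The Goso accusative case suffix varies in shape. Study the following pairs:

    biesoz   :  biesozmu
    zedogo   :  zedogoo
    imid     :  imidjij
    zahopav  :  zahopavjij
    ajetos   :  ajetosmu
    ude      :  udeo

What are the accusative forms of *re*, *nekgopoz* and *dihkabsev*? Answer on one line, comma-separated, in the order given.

The alternation tracks the final sound of the stem — -mu when the stem ends in a sibilant (*biesoz*, *ajetos*); -jij when the stem ends in a non-sibilant consonant (*imid*, *zahopav*); -o when the stem ends in a vowel (*zedogo*, *ude*).
*re*: final sound = /e/, a vowel → -o → *reo*.
*nekgopoz*: final sound = /z/, a sibilant → -mu → *nekgopozmu*.
*dihkabsev*: final sound = /v/, a non-sibilant consonant → -jij → *dihkabsevjij*.

reo, nekgopozmu, dihkabsevjij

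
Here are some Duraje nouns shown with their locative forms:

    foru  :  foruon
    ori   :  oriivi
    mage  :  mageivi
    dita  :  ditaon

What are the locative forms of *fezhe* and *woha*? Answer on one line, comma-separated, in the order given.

fezheivi, wohaon

The suffix is conditioned by the last vowel: -ivi when the last vowel of the stem is a front vowel (*ori*, *mage*); -on when the last vowel of the stem is a back vowel (*foru*, *dita*).
The last vowel of *fezhe* is /e/, which is a front vowel, so the suffix is -ivi, giving *fezheivi*.
*woha* — last vowel /a/ (a back vowel) → -on → *wohaon*.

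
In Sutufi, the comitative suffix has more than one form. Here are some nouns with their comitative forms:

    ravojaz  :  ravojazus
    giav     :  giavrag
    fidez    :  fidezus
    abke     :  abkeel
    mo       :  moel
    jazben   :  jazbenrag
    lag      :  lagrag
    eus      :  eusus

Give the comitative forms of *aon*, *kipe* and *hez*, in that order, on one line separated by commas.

The pattern is sibilance of the final sound: -us when the stem ends in a sibilant (*ravojaz*, *fidez*, *eus*); -rag when the stem ends in a non-sibilant consonant (*giav*, *jazben*, *lag*); -el when the stem ends in a vowel (*abke*, *mo*).
The final sound of *aon* is /n/, which is a non-sibilant consonant, so the suffix is -rag, giving *aonrag*.
*kipe*: final sound = /e/, a vowel → -el → *kipeel*.
*hez*: final sound = /z/, a sibilant → -us → *hezus*.

aonrag, kipeel, hezus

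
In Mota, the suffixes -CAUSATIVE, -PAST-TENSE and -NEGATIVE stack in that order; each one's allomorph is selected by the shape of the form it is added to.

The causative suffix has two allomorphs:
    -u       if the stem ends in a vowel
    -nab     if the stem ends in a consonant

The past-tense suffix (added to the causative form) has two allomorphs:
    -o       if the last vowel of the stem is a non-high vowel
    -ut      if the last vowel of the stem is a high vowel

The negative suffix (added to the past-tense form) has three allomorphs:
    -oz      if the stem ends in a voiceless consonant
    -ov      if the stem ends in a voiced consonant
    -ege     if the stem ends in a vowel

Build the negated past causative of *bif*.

bifnaboege

The final sound of *bif* is /f/, which is a consonant, so the causative suffix is -nab, giving *bifnab*.
The causative form *bifnab* — last vowel /a/ (a non-high vowel) → -o → *bifnabo*.
The past-tense form *bifnabo* — final sound /o/ (a vowel) → -ege → *bifnaboege*.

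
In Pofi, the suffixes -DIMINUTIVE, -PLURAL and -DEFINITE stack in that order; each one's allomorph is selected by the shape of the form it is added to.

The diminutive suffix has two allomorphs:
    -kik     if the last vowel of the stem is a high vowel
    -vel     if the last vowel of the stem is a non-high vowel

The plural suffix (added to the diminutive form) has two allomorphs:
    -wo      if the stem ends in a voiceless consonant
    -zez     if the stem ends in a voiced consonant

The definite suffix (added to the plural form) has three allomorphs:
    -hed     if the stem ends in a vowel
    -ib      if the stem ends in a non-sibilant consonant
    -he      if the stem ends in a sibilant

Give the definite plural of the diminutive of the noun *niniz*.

*niniz* — last vowel /i/ (a high vowel) → -kik → *ninizkik*.
Since the final consonant of the diminutive form *ninizkik* is /k/ (voiceless), it takes -wo, giving *ninizkikwo*.
The plural form *ninizkikwo* — final sound /o/ (a vowel) → -hed → *ninizkikwohed*.

ninizkikwohed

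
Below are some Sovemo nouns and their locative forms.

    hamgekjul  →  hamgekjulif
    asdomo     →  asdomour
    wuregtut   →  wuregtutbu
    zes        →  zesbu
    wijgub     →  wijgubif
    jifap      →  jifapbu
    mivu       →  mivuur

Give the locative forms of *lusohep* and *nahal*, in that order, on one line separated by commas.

lusohepbu, nahalif

The pattern is voicing of the final sound: -bu when the stem ends in a voiceless consonant (*wuregtut*, *zes*, *jifap*); -if when the stem ends in a voiced consonant (*hamgekjul*, *wijgub*); -ur when the stem ends in a vowel (*asdomo*, *mivu*).
*lusohep*: final sound = /p/, a voiceless consonant → -bu → *lusohepbu*.
*nahal* — final sound /l/ (a voiced consonant) → -if → *nahalif*.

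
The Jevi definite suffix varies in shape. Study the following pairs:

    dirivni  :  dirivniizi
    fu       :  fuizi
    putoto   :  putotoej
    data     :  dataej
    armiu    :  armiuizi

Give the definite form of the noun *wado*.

wadoej

The pattern is height harmony: -izi when the last vowel of the stem is a high vowel (*dirivni*, *fu*, *armiu*); -ej when the last vowel of the stem is a non-high vowel (*putoto*, *data*).
*wado*: last vowel = /o/, a non-high vowel → -ej → *wadoej*.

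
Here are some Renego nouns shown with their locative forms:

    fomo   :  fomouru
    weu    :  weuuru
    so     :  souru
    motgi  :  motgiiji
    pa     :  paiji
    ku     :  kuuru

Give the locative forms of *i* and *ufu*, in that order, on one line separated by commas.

Looking at the last vowel of each stem: -uru when the last vowel of the stem is a rounded vowel (*fomo*, *weu*, *so*, *ku*); -iji when the last vowel of the stem is an unrounded vowel (*motgi*, *pa*).
*i*: last vowel = /i/, an unrounded vowel → -iji → *iiji*.
The last vowel of *ufu* is /u/, which is a rounded vowel, so the suffix is -uru, giving *ufuuru*.

iiji, ufuuru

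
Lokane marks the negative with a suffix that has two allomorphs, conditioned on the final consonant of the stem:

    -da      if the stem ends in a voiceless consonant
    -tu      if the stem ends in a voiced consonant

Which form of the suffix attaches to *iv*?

-tu

*iv*: final consonant = /v/, voiced → -tu.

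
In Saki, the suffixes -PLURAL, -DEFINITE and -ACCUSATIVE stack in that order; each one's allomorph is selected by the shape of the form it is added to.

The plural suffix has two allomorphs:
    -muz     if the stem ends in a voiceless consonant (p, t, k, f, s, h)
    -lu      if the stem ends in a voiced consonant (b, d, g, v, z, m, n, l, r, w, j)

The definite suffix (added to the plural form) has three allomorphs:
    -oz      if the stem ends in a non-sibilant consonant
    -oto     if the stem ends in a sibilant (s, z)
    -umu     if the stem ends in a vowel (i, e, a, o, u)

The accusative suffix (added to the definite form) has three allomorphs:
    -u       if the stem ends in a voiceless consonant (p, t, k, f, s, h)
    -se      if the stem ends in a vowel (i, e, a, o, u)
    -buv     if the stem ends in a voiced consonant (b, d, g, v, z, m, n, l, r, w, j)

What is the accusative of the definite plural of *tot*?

totmuzotose

The final consonant of *tot* is /t/, which is voiceless, so the plural suffix is -muz, giving *totmuz*.
The final sound of the plural form *totmuz* is /z/, which is a sibilant, so the definite suffix is -oto, giving *totmuzoto*.
Since the final sound of the definite form *totmuzoto* is /o/ (a vowel), it takes -se, giving *totmuzotose*.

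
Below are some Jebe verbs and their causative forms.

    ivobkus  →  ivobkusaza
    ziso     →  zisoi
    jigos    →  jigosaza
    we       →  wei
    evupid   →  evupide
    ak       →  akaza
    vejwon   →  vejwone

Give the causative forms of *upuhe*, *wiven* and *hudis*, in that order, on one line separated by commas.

upuhei, wivene, hudisaza

The alternation tracks the final sound of the stem — -aza when the stem ends in a voiceless consonant (*ivobkus*, *jigos*, *ak*); -e when the stem ends in a voiced consonant (*evupid*, *vejwon*); -i when the stem ends in a vowel (*ziso*, *we*).
*upuhe*: final sound = /e/, a vowel → -i → *upuhei*.
The final sound of *wiven* is /n/, which is a voiced consonant, so the suffix is -e, giving *wivene*.
The final sound of *hudis* is /s/, which is a voiceless consonant, so the suffix is -aza, giving *hudisaza*.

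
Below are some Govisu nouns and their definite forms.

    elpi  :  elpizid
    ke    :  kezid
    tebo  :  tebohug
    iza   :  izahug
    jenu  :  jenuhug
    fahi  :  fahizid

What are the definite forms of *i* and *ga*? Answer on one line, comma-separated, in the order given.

izid, gahug

The suffix is conditioned by the last vowel: -zid when the last vowel of the stem is a front vowel (*elpi*, *ke*, *fahi*); -hug when the last vowel of the stem is a back vowel (*tebo*, *iza*, *jenu*).
Since the last vowel of *i* is /i/ (a front vowel), it takes -zid, giving *izid*.
*ga*: last vowel = /a/, a back vowel → -hug → *gahug*.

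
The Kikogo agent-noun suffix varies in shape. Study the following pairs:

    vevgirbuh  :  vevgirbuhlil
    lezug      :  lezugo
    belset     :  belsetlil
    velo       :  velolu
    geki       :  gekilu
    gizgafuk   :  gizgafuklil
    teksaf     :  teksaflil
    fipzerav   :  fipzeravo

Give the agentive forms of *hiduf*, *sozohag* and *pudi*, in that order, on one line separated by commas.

The alternation tracks the final sound of the stem — -lil when the stem ends in a voiceless consonant (*vevgirbuh*, *belset*, *gizgafuk*, *teksaf*); -o when the stem ends in a voiced consonant (*lezug*, *fipzerav*); -lu when the stem ends in a vowel (*velo*, *geki*).
*hiduf* — final sound /f/ (a voiceless consonant) → -lil → *hiduflil*.
The final sound of *sozohag* is /g/, which is a voiced consonant, so the suffix is -o, giving *sozohago*.
The final sound of *pudi* is /i/, which is a vowel, so the suffix is -lu, giving *pudilu*.

hiduflil, sozohago, pudilu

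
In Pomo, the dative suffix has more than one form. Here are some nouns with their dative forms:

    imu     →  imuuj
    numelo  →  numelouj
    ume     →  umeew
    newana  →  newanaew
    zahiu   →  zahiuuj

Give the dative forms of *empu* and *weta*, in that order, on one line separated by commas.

The alternation tracks the last vowel of the stem — -uj when the last vowel of the stem is a rounded vowel (*imu*, *numelo*, *zahiu*); -ew when the last vowel of the stem is an unrounded vowel (*ume*, *newana*).
*empu* — last vowel /u/ (a rounded vowel) → -uj → *empuuj*.
*weta* — last vowel /a/ (an unrounded vowel) → -ew → *wetaew*.

empuuj, wetaew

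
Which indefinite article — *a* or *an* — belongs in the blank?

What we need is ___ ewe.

The indefinite article is chosen by the initial *sound* of the following word, not its spelling.
*ewe* begins with the sound /juː/ (pronounced /juː/) — a consonant sound.
So the article is *a*: What we need is a ewe.

a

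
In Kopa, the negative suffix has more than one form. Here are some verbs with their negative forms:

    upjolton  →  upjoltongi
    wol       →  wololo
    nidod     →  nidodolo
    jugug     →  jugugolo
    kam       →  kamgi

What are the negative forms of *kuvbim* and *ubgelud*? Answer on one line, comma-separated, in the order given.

The suffix is conditioned by the final consonant: -gi when the stem ends in a nasal (*upjolton*, *kam*); -olo when the stem ends in a non-nasal consonant (*wol*, *nidod*, *jugug*).
*kuvbim*: final consonant = /m/, a nasal → -gi → *kuvbimgi*.
*ubgelud* — final consonant /d/ (non-nasal) → -olo → *ubgeludolo*.

kuvbimgi, ubgeludolo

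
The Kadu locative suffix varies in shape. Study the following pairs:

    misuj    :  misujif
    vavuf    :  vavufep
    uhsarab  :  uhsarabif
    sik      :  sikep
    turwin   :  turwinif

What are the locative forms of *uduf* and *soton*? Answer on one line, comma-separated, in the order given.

udufep, sotonif

The pattern is voicing of the final consonant: -ep when the stem ends in a voiceless consonant (*vavuf*, *sik*); -if when the stem ends in a voiced consonant (*misuj*, *uhsarab*, *turwin*).
*uduf* — final consonant /f/ (voiceless) → -ep → *udufep*.
The final consonant of *soton* is /n/, which is voiced, so the suffix is -if, giving *sotonif*.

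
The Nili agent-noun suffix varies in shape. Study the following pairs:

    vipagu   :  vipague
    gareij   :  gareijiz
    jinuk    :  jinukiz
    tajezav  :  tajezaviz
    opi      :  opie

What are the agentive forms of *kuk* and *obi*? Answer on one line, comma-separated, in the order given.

kukiz, obie

The pattern is consonant vs. vowel: -iz when the stem ends in a consonant (*gareij*, *jinuk*, *tajezav*); -e when the stem ends in a vowel (*vipagu*, *opi*).
Since the final sound of *kuk* is /k/ (a consonant), it takes -iz, giving *kukiz*.
*obi* — final sound /i/ (a vowel) → -e → *obie*.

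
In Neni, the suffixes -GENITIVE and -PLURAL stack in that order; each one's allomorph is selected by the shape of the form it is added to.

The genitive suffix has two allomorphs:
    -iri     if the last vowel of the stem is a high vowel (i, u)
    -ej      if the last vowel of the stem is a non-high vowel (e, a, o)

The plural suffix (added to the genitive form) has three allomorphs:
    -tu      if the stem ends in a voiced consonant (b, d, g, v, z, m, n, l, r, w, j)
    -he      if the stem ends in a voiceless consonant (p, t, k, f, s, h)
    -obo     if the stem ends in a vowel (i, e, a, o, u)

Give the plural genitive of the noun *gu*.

The last vowel of *gu* is /u/, which is a high vowel, so the genitive suffix is -iri, giving *guiri*.
The genitive form *guiri* — final sound /i/ (a vowel) → -obo → *guiriobo*.

guiriobo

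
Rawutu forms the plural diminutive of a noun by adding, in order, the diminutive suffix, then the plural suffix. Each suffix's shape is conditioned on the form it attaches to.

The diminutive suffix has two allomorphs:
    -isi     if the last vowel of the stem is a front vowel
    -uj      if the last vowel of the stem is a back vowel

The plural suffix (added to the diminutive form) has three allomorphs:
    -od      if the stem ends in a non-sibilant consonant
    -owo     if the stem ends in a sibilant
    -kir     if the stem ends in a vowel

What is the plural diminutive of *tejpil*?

tejpilisikir

Since the last vowel of *tejpil* is /i/ (a front vowel), it takes -isi, giving *tejpilisi*.
The diminutive form *tejpilisi*: final sound = /i/, a vowel → -kir → *tejpilisikir*.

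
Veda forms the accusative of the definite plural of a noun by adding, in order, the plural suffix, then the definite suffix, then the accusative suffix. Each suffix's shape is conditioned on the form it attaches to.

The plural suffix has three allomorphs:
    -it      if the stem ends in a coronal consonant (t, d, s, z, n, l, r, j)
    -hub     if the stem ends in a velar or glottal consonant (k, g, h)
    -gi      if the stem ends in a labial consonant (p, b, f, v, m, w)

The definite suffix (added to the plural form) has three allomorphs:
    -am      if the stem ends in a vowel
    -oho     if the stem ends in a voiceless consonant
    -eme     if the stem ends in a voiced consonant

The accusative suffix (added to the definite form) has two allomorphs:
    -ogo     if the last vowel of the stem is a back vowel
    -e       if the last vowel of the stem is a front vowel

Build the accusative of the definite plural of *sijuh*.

The final consonant of *sijuh* is /h/, which is velar/glottal, so the plural suffix is -hub, giving *sijuhhub*.
The plural form *sijuhhub*: final sound = /b/, a voiced consonant → -eme → *sijuhhubeme*.
The definite form *sijuhhubeme* — last vowel /e/ (a front vowel) → -e → *sijuhhubemee*.

sijuhhubemee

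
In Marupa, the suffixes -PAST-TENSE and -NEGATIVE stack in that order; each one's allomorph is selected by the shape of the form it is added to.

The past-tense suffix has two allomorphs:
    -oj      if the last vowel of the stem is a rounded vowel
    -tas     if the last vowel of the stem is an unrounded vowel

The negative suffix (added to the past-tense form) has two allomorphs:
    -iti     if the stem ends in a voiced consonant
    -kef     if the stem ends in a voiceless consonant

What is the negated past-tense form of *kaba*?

kabataskef

*kaba* — last vowel /a/ (an unrounded vowel) → -tas → *kabatas*.
The past-tense form *kabatas*: final consonant = /s/, voiceless → -kef → *kabataskef*.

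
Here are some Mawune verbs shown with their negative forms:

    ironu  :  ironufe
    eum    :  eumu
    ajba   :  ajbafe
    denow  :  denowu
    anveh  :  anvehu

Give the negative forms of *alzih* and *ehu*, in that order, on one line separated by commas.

alzihu, ehufe

The suffix is conditioned by the final sound: -u when the stem ends in a consonant (*eum*, *denow*, *anveh*); -fe when the stem ends in a vowel (*ironu*, *ajba*).
*alzih* — final sound /h/ (a consonant) → -u → *alzihu*.
*ehu*: final sound = /u/, a vowel → -fe → *ehufe*.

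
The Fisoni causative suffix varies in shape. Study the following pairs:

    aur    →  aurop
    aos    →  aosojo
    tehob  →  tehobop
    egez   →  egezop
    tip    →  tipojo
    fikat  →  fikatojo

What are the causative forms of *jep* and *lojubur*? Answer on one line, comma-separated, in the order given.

Looking at the final consonant of each stem: -ojo when the stem ends in a voiceless consonant (*aos*, *tip*, *fikat*); -op when the stem ends in a voiced consonant (*aur*, *tehob*, *egez*).
The final consonant of *jep* is /p/, which is voiceless, so the suffix is -ojo, giving *jepojo*.
The final consonant of *lojubur* is /r/, which is voiced, so the suffix is -op, giving *lojuburop*.

jepojo, lojuburop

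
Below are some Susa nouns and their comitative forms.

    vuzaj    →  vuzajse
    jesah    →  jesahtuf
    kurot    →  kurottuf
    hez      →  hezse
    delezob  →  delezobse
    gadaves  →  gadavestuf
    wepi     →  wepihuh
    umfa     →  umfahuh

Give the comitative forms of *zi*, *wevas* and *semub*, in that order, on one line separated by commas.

The pattern is voicing of the final sound: -tuf when the stem ends in a voiceless consonant (*jesah*, *kurot*, *gadaves*); -se when the stem ends in a voiced consonant (*vuzaj*, *hez*, *delezob*); -huh when the stem ends in a vowel (*wepi*, *umfa*).
*zi*: final sound = /i/, a vowel → -huh → *zihuh*.
The final sound of *wevas* is /s/, which is a voiceless consonant, so the suffix is -tuf, giving *wevastuf*.
*semub* — final sound /b/ (a voiced consonant) → -se → *semubse*.

zihuh, wevastuf, semubse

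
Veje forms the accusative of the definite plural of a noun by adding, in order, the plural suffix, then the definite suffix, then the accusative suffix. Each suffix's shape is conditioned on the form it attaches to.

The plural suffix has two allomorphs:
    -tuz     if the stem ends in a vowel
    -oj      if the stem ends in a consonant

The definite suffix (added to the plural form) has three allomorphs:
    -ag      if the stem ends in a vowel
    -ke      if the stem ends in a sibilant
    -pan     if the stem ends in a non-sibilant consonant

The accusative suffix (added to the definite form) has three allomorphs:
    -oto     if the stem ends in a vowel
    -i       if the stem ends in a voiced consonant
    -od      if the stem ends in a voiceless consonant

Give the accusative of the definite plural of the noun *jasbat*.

jasbatojpani

*jasbat* — final sound /t/ (a consonant) → -oj → *jasbatoj*.
The plural form *jasbatoj* — final sound /j/ (a non-sibilant consonant) → -pan → *jasbatojpan*.
Since the final sound of the definite form *jasbatojpan* is /n/ (a voiced consonant), it takes -i, giving *jasbatojpani*.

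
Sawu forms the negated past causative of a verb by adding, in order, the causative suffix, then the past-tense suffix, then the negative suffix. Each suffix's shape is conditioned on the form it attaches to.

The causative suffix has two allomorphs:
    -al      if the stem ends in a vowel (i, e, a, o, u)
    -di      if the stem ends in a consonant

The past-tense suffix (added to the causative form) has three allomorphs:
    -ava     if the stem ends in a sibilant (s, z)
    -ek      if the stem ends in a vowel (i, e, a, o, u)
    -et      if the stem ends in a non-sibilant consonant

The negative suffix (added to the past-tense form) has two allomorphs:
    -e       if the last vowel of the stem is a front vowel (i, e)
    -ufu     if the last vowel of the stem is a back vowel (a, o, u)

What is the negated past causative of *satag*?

satagdieke

Since the final sound of *satag* is /g/ (a consonant), it takes -di, giving *satagdi*.
The causative form *satagdi*: final sound = /i/, a vowel → -ek → *satagdiek*.
The last vowel of the past-tense form *satagdiek* is /e/, which is a front vowel, so the negative suffix is -e, giving *satagdieke*.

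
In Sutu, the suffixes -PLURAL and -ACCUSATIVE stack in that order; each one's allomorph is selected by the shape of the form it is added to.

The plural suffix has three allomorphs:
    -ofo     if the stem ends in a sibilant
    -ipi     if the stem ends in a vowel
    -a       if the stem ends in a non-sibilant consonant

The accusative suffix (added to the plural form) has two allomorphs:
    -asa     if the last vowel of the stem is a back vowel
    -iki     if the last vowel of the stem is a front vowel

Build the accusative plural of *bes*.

*bes*: final sound = /s/, a sibilant → -ofo → *besofo*.
The last vowel of the plural form *besofo* is /o/, which is a back vowel, so the accusative suffix is -asa, giving *besofoasa*.

besofoasa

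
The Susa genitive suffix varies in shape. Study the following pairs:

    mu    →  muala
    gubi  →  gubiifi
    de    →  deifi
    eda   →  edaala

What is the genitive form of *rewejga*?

rewejgaala

The suffix is conditioned by the last vowel: -ifi when the last vowel of the stem is a front vowel (*gubi*, *de*); -ala when the last vowel of the stem is a back vowel (*mu*, *eda*).
*rewejga* — last vowel /a/ (a back vowel) → -ala → *rewejgaala*.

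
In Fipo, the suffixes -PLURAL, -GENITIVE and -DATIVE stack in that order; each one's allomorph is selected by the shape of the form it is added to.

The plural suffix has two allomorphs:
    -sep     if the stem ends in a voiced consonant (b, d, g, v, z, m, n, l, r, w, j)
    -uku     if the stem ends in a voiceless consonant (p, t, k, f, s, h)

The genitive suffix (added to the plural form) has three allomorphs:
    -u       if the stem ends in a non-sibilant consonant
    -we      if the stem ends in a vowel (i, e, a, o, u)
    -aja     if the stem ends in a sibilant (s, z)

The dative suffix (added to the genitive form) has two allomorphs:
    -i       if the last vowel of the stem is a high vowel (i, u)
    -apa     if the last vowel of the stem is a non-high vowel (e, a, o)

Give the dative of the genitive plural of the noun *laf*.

lafukuweapa

*laf* — final consonant /f/ (voiceless) → -uku → *lafuku*.
The final sound of the plural form *lafuku* is /u/, which is a vowel, so the genitive suffix is -we, giving *lafukuwe*.
The last vowel of the genitive form *lafukuwe* is /e/, which is a non-high vowel, so the dative suffix is -apa, giving *lafukuweapa*.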